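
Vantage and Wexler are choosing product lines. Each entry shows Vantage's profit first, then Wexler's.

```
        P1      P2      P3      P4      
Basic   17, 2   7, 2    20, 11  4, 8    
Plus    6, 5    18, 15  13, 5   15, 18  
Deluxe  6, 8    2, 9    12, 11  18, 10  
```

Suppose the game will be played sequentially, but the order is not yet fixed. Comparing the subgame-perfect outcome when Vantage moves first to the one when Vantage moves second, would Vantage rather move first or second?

If Vantage leads: Wexler's best replies are Basic→P3, Plus→P4, Deluxe→P3; Vantage's induced payoffs 20, 15, 12; outcome (Basic, P3), payoffs (20, 11).
If Wexler leads: Vantage's best replies are P1→Basic, P2→Plus, P3→Basic, P4→Deluxe; Wexler's induced payoffs 2, 15, 11, 10; outcome (Plus, P2), payoffs (18, 15).
Vantage gets 20 moving first and 18 moving second, so Vantage prefers to move first.

first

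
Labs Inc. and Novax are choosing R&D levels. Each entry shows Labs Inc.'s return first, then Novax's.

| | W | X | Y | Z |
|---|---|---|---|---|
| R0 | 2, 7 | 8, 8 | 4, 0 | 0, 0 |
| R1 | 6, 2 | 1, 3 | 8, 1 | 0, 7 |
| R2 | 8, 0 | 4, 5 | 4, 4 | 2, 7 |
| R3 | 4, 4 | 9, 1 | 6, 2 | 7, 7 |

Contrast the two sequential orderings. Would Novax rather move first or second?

If Labs Inc. leads: Novax's best replies are R0→X, R1→Z, R2→Z, R3→Z; Labs Inc.'s induced payoffs 8, 0, 2, 7; outcome (R0, X), payoffs (8, 8).
If Novax leads: Labs Inc.'s best replies are W→R2, X→R3, Y→R1, Z→R3; Novax's induced payoffs 0, 1, 1, 7; outcome (R3, Z), payoffs (7, 7).
Novax gets 7 moving first and 8 moving second, so Novax prefers to move second.

second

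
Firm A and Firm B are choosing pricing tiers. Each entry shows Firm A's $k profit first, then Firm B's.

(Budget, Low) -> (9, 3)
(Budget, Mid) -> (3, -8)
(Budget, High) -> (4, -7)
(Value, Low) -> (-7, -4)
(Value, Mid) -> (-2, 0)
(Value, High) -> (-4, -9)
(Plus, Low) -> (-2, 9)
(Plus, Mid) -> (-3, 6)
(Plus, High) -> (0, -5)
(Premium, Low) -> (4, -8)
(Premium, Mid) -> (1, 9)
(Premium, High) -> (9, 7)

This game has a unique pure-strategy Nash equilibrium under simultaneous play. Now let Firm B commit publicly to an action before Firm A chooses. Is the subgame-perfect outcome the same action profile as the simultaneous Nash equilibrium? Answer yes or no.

no

Backward induction with Firm B moving first.
- Low: Firm A compares 9, -7, -2, 4 and picks Budget; Firm B would get 3.
- Mid: Firm A compares 3, -2, -3, 1 and picks Budget; Firm B would get -8.
- High: Firm A compares 4, -4, 0, 9 and picks Premium; Firm B would get 7.
Among 3, -8, 7, the best is 7 at High. Subgame-perfect outcome: (Premium, High) with payoffs (9, 7).
Under simultaneous play:
Firm A's best replies: Low→Budget; Mid→Budget; High→Premium.
Firm B's best replies: Budget→Low; Value→Mid; Plus→Low; Premium→Mid.
Only (Budget, Low) has each player best-responding; Nash payoffs (9, 3).
Sequential outcome (Premium, High) differs from the Nash profile (Budget, Low).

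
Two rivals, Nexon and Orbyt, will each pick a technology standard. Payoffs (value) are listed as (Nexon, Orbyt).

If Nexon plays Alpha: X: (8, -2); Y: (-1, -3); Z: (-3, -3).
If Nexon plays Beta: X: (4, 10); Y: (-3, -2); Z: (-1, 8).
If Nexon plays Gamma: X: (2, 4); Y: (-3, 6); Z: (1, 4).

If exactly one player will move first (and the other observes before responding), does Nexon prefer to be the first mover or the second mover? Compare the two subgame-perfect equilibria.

first

If Nexon leads: Orbyt's best replies are Alpha→X, Beta→X, Gamma→Y; Nexon's induced payoffs 8, 4, -3; outcome (Alpha, X), payoffs (8, -2).
If Orbyt leads: Nexon's best replies are X→Alpha, Y→Alpha, Z→Gamma; Orbyt's induced payoffs -2, -3, 4; outcome (Gamma, Z), payoffs (1, 4).
Nexon gets 8 moving first and 1 moving second, so Nexon prefers to move first.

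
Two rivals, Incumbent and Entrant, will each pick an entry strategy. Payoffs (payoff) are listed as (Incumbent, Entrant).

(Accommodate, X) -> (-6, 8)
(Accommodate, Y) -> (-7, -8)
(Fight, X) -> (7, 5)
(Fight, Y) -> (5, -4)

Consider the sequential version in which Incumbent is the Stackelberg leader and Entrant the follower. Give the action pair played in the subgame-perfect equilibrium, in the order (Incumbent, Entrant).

Entrant best-responds to each possible Incumbent move:
- Accommodate → Entrant plays X (best of 8, -8); Incumbent gets -6.
- Fight → Entrant plays X (best of 5, -4); Incumbent gets 7.
Maximizing over -6, 7, Incumbent chooses Fight. Subgame-perfect outcome: (Fight, X) with payoffs (7, 5).

(Fight, X)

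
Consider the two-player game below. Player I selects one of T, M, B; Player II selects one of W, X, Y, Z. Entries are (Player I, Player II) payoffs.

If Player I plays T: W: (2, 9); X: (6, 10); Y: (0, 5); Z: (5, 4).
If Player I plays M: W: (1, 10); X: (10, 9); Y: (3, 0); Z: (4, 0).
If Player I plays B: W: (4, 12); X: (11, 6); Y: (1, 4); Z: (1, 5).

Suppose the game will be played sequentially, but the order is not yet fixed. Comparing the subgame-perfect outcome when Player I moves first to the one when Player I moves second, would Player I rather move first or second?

first

If Player I leads: Player II's best replies are T→X, M→W, B→W; Player I's induced payoffs 6, 1, 4; outcome (T, X), payoffs (6, 10).
If Player II leads: Player I's best replies are W→B, X→B, Y→M, Z→T; Player II's induced payoffs 12, 6, 0, 4; outcome (B, W), payoffs (4, 12).
Player I gets 6 moving first and 4 moving second, so Player I prefers to move first.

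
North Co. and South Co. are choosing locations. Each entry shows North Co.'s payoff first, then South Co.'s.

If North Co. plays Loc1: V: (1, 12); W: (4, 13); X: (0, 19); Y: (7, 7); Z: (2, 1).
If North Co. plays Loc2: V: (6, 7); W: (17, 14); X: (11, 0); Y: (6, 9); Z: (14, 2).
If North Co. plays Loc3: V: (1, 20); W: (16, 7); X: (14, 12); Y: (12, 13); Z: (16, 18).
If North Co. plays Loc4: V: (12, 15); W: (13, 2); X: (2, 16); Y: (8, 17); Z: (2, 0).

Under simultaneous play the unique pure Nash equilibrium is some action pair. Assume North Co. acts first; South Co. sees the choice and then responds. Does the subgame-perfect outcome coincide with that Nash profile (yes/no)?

Solve by backward induction (North Co. leads).
- Loc1: South Co. compares 12, 13, 19, 7, 1 and picks X; North Co. would get 0.
- Loc2: South Co. compares 7, 14, 0, 9, 2 and picks W; North Co. would get 17.
- Loc3: South Co. compares 20, 7, 12, 13, 18 and picks V; North Co. would get 1.
- Loc4: South Co. compares 15, 2, 16, 17, 0 and picks Y; North Co. would get 8.
Among 0, 17, 1, 8, the best is 17 at Loc2. Subgame-perfect outcome: (Loc2, W) with payoffs (17, 14).
Under simultaneous play:
North Co.'s best replies: V→Loc4; W→Loc2; X→Loc3; Y→Loc3; Z→Loc3.
South Co.'s best replies: Loc1→X; Loc2→W; Loc3→V; Loc4→Y.
The unique mutual best reply is (Loc2, W), giving (17, 14).
Sequential outcome (Loc2, W) coincides with the Nash profile (Loc2, W).

yes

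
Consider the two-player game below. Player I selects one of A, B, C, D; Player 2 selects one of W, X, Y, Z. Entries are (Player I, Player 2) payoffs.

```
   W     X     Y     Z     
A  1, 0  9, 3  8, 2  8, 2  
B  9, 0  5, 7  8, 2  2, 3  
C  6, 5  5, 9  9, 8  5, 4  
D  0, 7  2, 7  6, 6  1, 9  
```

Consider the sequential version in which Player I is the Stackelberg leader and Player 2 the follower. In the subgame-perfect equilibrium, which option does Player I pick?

A

Solve by backward induction (Player I leads).
- A: Player 2 compares 0, 3, 2, 2 and picks X; Player I would get 9.
- B: Player 2 compares 0, 7, 2, 3 and picks X; Player I would get 5.
- C: Player 2 compares 5, 9, 8, 4 and picks X; Player I would get 5.
- D: Player 2 compares 7, 7, 6, 9 and picks Z; Player I would get 1.
Among 9, 5, 5, 1, the best is 9 at A. Subgame-perfect outcome: (A, X) with payoffs (9, 3).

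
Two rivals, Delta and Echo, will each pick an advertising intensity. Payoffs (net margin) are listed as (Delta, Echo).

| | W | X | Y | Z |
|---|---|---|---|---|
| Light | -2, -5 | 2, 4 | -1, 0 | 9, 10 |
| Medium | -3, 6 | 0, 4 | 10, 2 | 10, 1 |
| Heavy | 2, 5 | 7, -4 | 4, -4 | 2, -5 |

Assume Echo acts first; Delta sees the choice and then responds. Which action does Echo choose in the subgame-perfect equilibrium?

Backward induction with Echo moving first.
- W: BR = Heavy, leader payoff 5.
- X: BR = Heavy, leader payoff -4.
- Y: BR = Medium, leader payoff 2.
- Z: BR = Medium, leader payoff 1.
Echo's induced payoffs are 5, -4, 2, 1, so Echo commits to W. Subgame-perfect outcome: (Heavy, W) with payoffs (2, 5).

W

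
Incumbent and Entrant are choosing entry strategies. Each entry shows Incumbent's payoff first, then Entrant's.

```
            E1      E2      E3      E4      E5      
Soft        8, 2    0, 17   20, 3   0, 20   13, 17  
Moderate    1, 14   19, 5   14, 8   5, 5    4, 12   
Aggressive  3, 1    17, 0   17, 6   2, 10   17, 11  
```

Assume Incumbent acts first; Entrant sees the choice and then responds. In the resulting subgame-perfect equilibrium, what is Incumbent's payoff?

17

Backward induction with Incumbent moving first.
- Soft → Entrant plays E4 (best of 2, 17, 3, 20, 17); Incumbent gets 0.
- Moderate → Entrant plays E1 (best of 14, 5, 8, 5, 12); Incumbent gets 1.
- Aggressive → Entrant plays E5 (best of 1, 0, 6, 10, 11); Incumbent gets 17.
Among 0, 1, 17, the best is 17 at Aggressive. Subgame-perfect outcome: (Aggressive, E5) with payoffs (17, 11).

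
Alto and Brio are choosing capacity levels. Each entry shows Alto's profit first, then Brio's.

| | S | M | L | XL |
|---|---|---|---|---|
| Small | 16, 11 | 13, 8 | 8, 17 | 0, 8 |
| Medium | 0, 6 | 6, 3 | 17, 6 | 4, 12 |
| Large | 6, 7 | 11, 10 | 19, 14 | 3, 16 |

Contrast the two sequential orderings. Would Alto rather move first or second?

If Alto leads: Brio's best replies are Small→L, Medium→XL, Large→XL; Alto's induced payoffs 8, 4, 3; outcome (Small, L), payoffs (8, 17).
If Brio leads: Alto's best replies are S→Small, M→Small, L→Large, XL→Medium; Brio's induced payoffs 11, 8, 14, 12; outcome (Large, L), payoffs (19, 14).
Alto gets 8 moving first and 19 moving second, so Alto prefers to move second.

second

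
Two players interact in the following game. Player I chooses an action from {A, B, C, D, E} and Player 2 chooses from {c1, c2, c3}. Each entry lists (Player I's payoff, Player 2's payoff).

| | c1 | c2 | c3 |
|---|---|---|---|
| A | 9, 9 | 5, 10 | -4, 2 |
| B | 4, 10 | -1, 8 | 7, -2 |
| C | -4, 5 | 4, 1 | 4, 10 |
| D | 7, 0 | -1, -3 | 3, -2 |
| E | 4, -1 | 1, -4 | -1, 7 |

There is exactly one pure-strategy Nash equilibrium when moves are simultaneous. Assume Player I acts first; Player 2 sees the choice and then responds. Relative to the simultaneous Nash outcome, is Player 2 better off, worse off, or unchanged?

Backward induction with Player I moving first.
- A: BR = c2, leader payoff 5.
- B: BR = c1, leader payoff 4.
- C: BR = c3, leader payoff 4.
- D: BR = c1, leader payoff 7.
- E: BR = c3, leader payoff -1.
Among 5, 4, 4, 7, -1, the best is 7 at D. Subgame-perfect outcome: (D, c1) with payoffs (7, 0).
Under simultaneous play:
Player I's best replies: c1→A; c2→A; c3→B.
Player 2's best replies: A→c2; B→c1; C→c3; D→c1; E→c3.
Only (A, c2) has each player best-responding; Nash payoffs (5, 10).
Player 2 earns 0 sequentially versus 10 at the Nash outcome: worse off.

worse off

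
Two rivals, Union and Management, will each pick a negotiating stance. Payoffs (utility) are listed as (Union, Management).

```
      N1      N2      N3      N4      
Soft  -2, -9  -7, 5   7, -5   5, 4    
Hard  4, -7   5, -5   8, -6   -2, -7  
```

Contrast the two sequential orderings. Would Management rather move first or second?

first

If Union leads: Management's best replies are Soft→N2, Hard→N2; Union's induced payoffs -7, 5; outcome (Hard, N2), payoffs (5, -5).
If Management leads: Union's best replies are N1→Hard, N2→Hard, N3→Hard, N4→Soft; Management's induced payoffs -7, -5, -6, 4; outcome (Soft, N4), payoffs (5, 4).
Management gets 4 moving first and -5 moving second, so Management prefers to move first.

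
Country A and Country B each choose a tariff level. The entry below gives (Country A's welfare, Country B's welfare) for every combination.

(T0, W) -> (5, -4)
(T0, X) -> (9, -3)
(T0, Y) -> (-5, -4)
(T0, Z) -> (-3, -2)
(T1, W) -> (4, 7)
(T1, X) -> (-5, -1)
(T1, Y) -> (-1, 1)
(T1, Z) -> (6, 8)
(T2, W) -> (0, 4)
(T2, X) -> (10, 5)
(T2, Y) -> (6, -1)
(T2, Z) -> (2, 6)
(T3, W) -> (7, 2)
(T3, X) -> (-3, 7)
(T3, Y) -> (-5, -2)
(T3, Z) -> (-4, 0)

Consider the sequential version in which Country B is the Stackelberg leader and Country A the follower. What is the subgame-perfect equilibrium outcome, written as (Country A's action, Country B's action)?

Work backward from Country A's decision.
- W: BR = T3, leader payoff 2.
- X: BR = T2, leader payoff 5.
- Y: BR = T2, leader payoff -1.
- Z: BR = T1, leader payoff 8.
Among 2, 5, -1, 8, the best is 8 at Z. Subgame-perfect outcome: (T1, Z) with payoffs (6, 8).

(T1, Z)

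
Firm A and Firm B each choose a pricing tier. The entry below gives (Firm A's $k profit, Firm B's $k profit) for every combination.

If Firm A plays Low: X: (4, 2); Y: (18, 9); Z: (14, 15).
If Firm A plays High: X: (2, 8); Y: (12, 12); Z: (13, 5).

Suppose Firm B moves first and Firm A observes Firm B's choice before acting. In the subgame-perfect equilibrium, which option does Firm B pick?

Z

Firm A best-responds to each possible Firm B move:
- X → Firm A plays Low (best of 4, 2); Firm B gets 2.
- Y → Firm A plays Low (best of 18, 12); Firm B gets 9.
- Z → Firm A plays Low (best of 14, 13); Firm B gets 15.
Firm B's induced payoffs are 2, 9, 15, so Firm B commits to Z. Subgame-perfect outcome: (Low, Z) with payoffs (14, 15).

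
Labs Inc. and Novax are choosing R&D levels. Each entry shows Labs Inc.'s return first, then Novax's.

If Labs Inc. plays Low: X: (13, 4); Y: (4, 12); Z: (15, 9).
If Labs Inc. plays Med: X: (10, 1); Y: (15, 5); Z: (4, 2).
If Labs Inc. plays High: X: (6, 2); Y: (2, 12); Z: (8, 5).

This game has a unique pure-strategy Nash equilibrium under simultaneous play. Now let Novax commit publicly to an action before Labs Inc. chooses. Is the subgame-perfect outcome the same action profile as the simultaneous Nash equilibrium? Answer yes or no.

Work backward from Labs Inc.'s decision.
- X: BR = Low, leader payoff 4.
- Y: BR = Med, leader payoff 5.
- Z: BR = Low, leader payoff 9.
Maximizing over 4, 5, 9, Novax chooses Z. Subgame-perfect outcome: (Low, Z) with payoffs (15, 9).
Now find the simultaneous Nash equilibrium.
Labs Inc.'s best replies: X→Low; Y→Med; Z→Low.
Novax's best replies: Low→Y; Med→Y; High→Y.
The unique mutual best reply is (Med, Y), giving (15, 5).
Sequential outcome (Low, Z) differs from the Nash profile (Med, Y).

no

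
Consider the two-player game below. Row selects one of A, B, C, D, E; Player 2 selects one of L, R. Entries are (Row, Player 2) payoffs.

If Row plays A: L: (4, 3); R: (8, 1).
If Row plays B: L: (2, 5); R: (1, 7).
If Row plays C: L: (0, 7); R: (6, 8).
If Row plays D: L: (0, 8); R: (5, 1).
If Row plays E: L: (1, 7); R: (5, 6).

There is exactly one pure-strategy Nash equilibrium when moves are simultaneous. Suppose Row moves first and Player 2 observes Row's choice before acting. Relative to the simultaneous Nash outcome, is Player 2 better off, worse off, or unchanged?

Work backward from Player 2's decision.
- A: Player 2 compares 3, 1 and picks L; Row would get 4.
- B: Player 2 compares 5, 7 and picks R; Row would get 1.
- C: Player 2 compares 7, 8 and picks R; Row would get 6.
- D: Player 2 compares 8, 1 and picks L; Row would get 0.
- E: Player 2 compares 7, 6 and picks L; Row would get 1.
Maximizing over 4, 1, 6, 0, 1, Row chooses C. Subgame-perfect outcome: (C, R) with payoffs (6, 8).
Under simultaneous play:
Row's best replies: L→A; R→A.
Player 2's best replies: A→L; B→R; C→R; D→L; E→L.
Only (A, L) has each player best-responding; Nash payoffs (4, 3).
Player 2 earns 8 sequentially versus 3 at the Nash outcome: better off.

better off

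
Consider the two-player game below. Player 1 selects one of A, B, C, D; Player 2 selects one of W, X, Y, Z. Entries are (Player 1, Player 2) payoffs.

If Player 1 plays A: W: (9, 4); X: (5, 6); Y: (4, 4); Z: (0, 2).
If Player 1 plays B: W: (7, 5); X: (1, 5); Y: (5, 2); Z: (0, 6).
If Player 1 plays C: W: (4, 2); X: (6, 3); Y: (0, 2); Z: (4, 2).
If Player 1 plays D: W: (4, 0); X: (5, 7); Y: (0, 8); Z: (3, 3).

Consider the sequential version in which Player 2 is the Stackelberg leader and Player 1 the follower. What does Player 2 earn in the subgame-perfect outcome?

Backward induction with Player 2 moving first.
- W: BR = A, leader payoff 4.
- X: BR = C, leader payoff 3.
- Y: BR = B, leader payoff 2.
- Z: BR = C, leader payoff 2.
Among 4, 3, 2, 2, the best is 4 at W. Subgame-perfect outcome: (A, W) with payoffs (9, 4).

4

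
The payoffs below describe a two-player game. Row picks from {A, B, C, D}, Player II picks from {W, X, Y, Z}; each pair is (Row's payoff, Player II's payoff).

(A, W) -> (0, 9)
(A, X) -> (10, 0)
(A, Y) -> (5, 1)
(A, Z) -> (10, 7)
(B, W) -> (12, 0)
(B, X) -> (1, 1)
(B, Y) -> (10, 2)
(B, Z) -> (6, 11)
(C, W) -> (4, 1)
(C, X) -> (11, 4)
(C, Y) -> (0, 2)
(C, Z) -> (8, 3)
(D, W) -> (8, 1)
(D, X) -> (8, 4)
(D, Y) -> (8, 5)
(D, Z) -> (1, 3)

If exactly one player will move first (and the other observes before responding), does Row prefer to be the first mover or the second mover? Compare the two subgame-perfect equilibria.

If Row leads: Player II's best replies are A→W, B→Z, C→X, D→Y; Row's induced payoffs 0, 6, 11, 8; outcome (C, X), payoffs (11, 4).
If Player II leads: Row's best replies are W→B, X→C, Y→B, Z→A; Player II's induced payoffs 0, 4, 2, 7; outcome (A, Z), payoffs (10, 7).
Row gets 11 moving first and 10 moving second, so Row prefers to move first.

first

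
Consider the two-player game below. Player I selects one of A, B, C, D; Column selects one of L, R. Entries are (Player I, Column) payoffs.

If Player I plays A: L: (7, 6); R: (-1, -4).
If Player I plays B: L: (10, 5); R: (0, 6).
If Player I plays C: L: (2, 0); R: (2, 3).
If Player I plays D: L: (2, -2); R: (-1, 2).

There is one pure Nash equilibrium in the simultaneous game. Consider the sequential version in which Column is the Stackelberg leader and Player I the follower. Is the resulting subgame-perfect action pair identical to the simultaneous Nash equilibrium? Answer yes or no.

no

Solve by backward induction (Column leads).
- L: BR = B, leader payoff 5.
- R: BR = C, leader payoff 3.
Maximizing over 5, 3, Column chooses L. Subgame-perfect outcome: (B, L) with payoffs (10, 5).
For the simultaneous game, intersect best replies.
Player I's best replies: L→B; R→C.
Column's best replies: A→L; B→R; C→R; D→R.
The unique mutual best reply is (C, R), giving (2, 3).
Sequential outcome (B, L) differs from the Nash profile (C, R).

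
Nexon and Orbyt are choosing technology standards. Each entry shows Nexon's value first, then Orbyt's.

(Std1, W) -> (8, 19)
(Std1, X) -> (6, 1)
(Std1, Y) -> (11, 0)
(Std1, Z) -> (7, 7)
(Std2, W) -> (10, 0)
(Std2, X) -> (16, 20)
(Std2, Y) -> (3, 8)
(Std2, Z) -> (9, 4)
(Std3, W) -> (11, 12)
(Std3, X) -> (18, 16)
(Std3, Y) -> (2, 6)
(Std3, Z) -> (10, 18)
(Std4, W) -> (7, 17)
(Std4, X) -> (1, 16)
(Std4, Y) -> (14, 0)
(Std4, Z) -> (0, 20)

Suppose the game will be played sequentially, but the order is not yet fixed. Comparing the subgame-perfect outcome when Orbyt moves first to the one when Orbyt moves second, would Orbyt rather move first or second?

If Nexon leads: Orbyt's best replies are Std1→W, Std2→X, Std3→Z, Std4→Z; Nexon's induced payoffs 8, 16, 10, 0; outcome (Std2, X), payoffs (16, 20).
If Orbyt leads: Nexon's best replies are W→Std3, X→Std3, Y→Std4, Z→Std3; Orbyt's induced payoffs 12, 16, 0, 18; outcome (Std3, Z), payoffs (10, 18).
Orbyt gets 18 moving first and 20 moving second, so Orbyt prefers to move second.

second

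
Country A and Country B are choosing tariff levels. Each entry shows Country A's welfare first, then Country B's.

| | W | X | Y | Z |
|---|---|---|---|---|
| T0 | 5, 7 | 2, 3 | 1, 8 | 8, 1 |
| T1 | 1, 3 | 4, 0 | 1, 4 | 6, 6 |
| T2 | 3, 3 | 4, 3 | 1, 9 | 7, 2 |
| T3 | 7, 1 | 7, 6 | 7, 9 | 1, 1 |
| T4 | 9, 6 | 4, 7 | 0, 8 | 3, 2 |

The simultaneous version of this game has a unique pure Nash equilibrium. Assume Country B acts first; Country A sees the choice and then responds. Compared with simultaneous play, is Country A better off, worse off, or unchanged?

unchanged

Solve by backward induction (Country B leads).
- W → Country A plays T4 (best of 5, 1, 3, 7, 9); Country B gets 6.
- X → Country A plays T3 (best of 2, 4, 4, 7, 4); Country B gets 6.
- Y → Country A plays T3 (best of 1, 1, 1, 7, 0); Country B gets 9.
- Z → Country A plays T0 (best of 8, 6, 7, 1, 3); Country B gets 1.
Maximizing over 6, 6, 9, 1, Country B chooses Y. Subgame-perfect outcome: (T3, Y) with payoffs (7, 9).
Under simultaneous play:
Country A's best replies: W→T4; X→T3; Y→T3; Z→T0.
Country B's best replies: T0→Y; T1→Z; T2→Y; T3→Y; T4→Y.
Only (T3, Y) has each player best-responding; Nash payoffs (7, 9).
Country A earns 7 sequentially versus 7 at the Nash outcome: unchanged.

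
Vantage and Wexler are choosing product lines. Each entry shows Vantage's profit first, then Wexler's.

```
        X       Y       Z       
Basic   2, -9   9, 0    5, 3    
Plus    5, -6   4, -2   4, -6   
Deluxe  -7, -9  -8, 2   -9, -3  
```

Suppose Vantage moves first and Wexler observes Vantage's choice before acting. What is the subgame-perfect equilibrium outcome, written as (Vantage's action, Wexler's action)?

(Basic, Z)

Backward induction with Vantage moving first.
- Basic: Wexler compares -9, 0, 3 and picks Z; Vantage would get 5.
- Plus: Wexler compares -6, -2, -6 and picks Y; Vantage would get 4.
- Deluxe: Wexler compares -9, 2, -3 and picks Y; Vantage would get -8.
Maximizing over 5, 4, -8, Vantage chooses Basic. Subgame-perfect outcome: (Basic, Z) with payoffs (5, 3).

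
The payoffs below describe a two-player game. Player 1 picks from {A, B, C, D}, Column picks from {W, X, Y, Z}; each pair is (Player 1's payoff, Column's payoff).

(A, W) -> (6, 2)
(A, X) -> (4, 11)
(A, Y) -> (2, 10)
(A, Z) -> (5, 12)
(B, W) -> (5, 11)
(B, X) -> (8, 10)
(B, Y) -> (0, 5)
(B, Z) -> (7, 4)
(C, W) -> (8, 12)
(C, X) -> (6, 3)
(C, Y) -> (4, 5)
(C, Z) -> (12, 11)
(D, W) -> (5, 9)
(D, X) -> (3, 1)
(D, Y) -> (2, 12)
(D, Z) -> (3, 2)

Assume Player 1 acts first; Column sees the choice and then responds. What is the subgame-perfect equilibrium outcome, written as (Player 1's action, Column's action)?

Backward induction with Player 1 moving first.
- A: Column compares 2, 11, 10, 12 and picks Z; Player 1 would get 5.
- B: Column compares 11, 10, 5, 4 and picks W; Player 1 would get 5.
- C: Column compares 12, 3, 5, 11 and picks W; Player 1 would get 8.
- D: Column compares 9, 1, 12, 2 and picks Y; Player 1 would get 2.
Player 1's induced payoffs are 5, 5, 8, 2, so Player 1 commits to C. Subgame-perfect outcome: (C, W) with payoffs (8, 12).

(C, W)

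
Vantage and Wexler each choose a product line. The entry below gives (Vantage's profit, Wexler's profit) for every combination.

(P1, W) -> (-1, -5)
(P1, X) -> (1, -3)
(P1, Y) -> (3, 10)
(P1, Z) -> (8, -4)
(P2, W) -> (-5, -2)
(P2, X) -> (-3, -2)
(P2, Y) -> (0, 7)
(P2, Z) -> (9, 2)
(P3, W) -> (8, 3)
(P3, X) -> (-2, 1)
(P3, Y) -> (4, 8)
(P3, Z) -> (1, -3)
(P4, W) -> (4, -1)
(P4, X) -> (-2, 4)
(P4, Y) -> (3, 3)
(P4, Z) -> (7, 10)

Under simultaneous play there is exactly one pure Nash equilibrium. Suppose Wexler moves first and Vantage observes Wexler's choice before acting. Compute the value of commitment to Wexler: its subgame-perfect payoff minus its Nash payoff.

0

Solve by backward induction (Wexler leads).
- W: Vantage compares -1, -5, 8, 4 and picks P3; Wexler would get 3.
- X: Vantage compares 1, -3, -2, -2 and picks P1; Wexler would get -3.
- Y: Vantage compares 3, 0, 4, 3 and picks P3; Wexler would get 8.
- Z: Vantage compares 8, 9, 1, 7 and picks P2; Wexler would get 2.
Among 3, -3, 8, 2, the best is 8 at Y. Subgame-perfect outcome: (P3, Y) with payoffs (4, 8).
Under simultaneous play:
Vantage's best replies: W→P3; X→P1; Y→P3; Z→P2.
Wexler's best replies: P1→Y; P2→Y; P3→Y; P4→Z.
The unique mutual best reply is (P3, Y), giving (4, 8).
Wexler's commitment gain: 8 − 8 = 0.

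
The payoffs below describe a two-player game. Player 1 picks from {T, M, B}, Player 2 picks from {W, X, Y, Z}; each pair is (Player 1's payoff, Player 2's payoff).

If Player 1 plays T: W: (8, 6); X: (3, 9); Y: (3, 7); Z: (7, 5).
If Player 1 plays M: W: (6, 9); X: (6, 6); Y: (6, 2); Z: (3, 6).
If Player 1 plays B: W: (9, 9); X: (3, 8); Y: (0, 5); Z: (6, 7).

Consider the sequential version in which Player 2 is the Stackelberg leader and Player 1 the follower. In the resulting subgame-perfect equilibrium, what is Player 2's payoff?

Backward induction with Player 2 moving first.
- W: BR = B, leader payoff 9.
- X: BR = M, leader payoff 6.
- Y: BR = M, leader payoff 2.
- Z: BR = T, leader payoff 5.
Player 2's induced payoffs are 9, 6, 2, 5, so Player 2 commits to W. Subgame-perfect outcome: (B, W) with payoffs (9, 9).

9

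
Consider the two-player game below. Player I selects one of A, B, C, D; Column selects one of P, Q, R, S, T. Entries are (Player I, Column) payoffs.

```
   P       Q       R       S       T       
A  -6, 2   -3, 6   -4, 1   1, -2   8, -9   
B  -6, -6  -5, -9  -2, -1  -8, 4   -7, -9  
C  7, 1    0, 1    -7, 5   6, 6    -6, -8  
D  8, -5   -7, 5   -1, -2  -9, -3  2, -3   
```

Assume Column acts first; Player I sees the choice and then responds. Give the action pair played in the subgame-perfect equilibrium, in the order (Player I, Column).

(C, S)

Solve by backward induction (Column leads).
- P → Player I plays D (best of -6, -6, 7, 8); Column gets -5.
- Q → Player I plays C (best of -3, -5, 0, -7); Column gets 1.
- R → Player I plays D (best of -4, -2, -7, -1); Column gets -2.
- S → Player I plays C (best of 1, -8, 6, -9); Column gets 6.
- T → Player I plays A (best of 8, -7, -6, 2); Column gets -9.
Column's induced payoffs are -5, 1, -2, 6, -9, so Column commits to S. Subgame-perfect outcome: (C, S) with payoffs (6, 6).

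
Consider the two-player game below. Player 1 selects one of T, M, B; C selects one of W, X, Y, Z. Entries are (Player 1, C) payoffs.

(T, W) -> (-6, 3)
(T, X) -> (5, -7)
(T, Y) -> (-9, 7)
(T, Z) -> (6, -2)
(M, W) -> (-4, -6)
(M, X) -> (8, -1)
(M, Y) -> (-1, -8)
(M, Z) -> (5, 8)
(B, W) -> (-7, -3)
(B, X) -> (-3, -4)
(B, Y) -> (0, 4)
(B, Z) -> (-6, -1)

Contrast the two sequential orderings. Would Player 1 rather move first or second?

first

If Player 1 leads: C's best replies are T→Y, M→Z, B→Y; Player 1's induced payoffs -9, 5, 0; outcome (M, Z), payoffs (5, 8).
If C leads: Player 1's best replies are W→M, X→M, Y→B, Z→T; C's induced payoffs -6, -1, 4, -2; outcome (B, Y), payoffs (0, 4).
Player 1 gets 5 moving first and 0 moving second, so Player 1 prefers to move first.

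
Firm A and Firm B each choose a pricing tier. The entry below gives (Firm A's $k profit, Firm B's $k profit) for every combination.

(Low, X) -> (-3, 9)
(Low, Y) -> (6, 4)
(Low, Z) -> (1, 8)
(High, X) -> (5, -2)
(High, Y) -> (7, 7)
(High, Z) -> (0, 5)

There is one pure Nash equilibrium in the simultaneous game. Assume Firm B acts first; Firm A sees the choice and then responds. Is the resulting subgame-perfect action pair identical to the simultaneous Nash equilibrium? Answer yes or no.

Firm A best-responds to each possible Firm B move:
- X: Firm A compares -3, 5 and picks High; Firm B would get -2.
- Y: Firm A compares 6, 7 and picks High; Firm B would get 7.
- Z: Firm A compares 1, 0 and picks Low; Firm B would get 8.
Maximizing over -2, 7, 8, Firm B chooses Z. Subgame-perfect outcome: (Low, Z) with payoffs (1, 8).
For the simultaneous game, intersect best replies.
Firm A's best replies: X→High; Y→High; Z→Low.
Firm B's best replies: Low→X; High→Y.
Only (High, Y) has each player best-responding; Nash payoffs (7, 7).
Sequential outcome (Low, Z) differs from the Nash profile (High, Y).

no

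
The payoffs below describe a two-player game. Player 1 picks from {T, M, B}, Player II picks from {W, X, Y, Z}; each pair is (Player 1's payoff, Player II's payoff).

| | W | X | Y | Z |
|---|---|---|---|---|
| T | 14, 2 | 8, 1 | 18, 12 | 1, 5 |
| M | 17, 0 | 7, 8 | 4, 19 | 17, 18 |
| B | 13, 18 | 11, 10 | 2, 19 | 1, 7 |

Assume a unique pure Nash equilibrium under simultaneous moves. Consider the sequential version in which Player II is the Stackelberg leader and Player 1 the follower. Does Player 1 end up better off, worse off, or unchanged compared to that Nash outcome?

Work backward from Player 1's decision.
- W → Player 1 plays M (best of 14, 17, 13); Player II gets 0.
- X → Player 1 plays B (best of 8, 7, 11); Player II gets 10.
- Y → Player 1 plays T (best of 18, 4, 2); Player II gets 12.
- Z → Player 1 plays M (best of 1, 17, 1); Player II gets 18.
Among 0, 10, 12, 18, the best is 18 at Z. Subgame-perfect outcome: (M, Z) with payoffs (17, 18).
For the simultaneous game, intersect best replies.
Player 1's best replies: W→M; X→B; Y→T; Z→M.
Player II's best replies: T→Y; M→Y; B→Y.
The unique mutual best reply is (T, Y), giving (18, 12).
Player 1 earns 17 sequentially versus 18 at the Nash outcome: worse off.

worse off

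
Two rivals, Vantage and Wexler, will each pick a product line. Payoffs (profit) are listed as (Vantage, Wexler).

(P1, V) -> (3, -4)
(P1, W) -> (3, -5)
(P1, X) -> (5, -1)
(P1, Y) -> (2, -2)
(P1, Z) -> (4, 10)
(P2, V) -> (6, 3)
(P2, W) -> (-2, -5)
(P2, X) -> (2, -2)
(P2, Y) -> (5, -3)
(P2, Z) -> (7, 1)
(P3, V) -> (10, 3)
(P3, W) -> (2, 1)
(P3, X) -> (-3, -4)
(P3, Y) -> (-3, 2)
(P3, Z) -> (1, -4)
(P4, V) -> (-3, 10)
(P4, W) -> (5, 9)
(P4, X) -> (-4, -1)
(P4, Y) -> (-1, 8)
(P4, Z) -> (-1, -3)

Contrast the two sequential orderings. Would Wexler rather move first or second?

first

If Vantage leads: Wexler's best replies are P1→Z, P2→V, P3→V, P4→V; Vantage's induced payoffs 4, 6, 10, -3; outcome (P3, V), payoffs (10, 3).
If Wexler leads: Vantage's best replies are V→P3, W→P4, X→P1, Y→P2, Z→P2; Wexler's induced payoffs 3, 9, -1, -3, 1; outcome (P4, W), payoffs (5, 9).
Wexler gets 9 moving first and 3 moving second, so Wexler prefers to move first.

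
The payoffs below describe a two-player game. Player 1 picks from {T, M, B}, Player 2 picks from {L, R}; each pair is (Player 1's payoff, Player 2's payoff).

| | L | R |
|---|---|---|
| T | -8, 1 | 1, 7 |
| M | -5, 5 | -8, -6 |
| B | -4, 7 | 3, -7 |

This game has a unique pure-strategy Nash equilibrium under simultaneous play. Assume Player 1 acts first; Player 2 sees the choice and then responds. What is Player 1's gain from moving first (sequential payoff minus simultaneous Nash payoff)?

Backward induction with Player 1 moving first.
- T: Player 2 compares 1, 7 and picks R; Player 1 would get 1.
- M: Player 2 compares 5, -6 and picks L; Player 1 would get -5.
- B: Player 2 compares 7, -7 and picks L; Player 1 would get -4.
Among 1, -5, -4, the best is 1 at T. Subgame-perfect outcome: (T, R) with payoffs (1, 7).
Now find the simultaneous Nash equilibrium.
Player 1's best replies: L→B; R→B.
Player 2's best replies: T→R; M→L; B→L.
The unique mutual best reply is (B, L), giving (-4, 7).
Player 1's commitment gain: 1 − -4 = 5.

5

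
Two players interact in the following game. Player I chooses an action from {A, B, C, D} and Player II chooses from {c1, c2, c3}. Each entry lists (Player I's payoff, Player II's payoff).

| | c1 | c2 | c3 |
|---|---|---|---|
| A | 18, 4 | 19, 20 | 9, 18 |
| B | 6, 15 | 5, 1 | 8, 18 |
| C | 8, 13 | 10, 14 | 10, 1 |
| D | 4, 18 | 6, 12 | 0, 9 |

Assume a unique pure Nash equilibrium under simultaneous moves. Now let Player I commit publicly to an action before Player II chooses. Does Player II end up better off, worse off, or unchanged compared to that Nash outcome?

Work backward from Player II's decision.
- A: BR = c2, leader payoff 19.
- B: BR = c3, leader payoff 8.
- C: BR = c2, leader payoff 10.
- D: BR = c1, leader payoff 4.
Maximizing over 19, 8, 10, 4, Player I chooses A. Subgame-perfect outcome: (A, c2) with payoffs (19, 20).
Under simultaneous play:
Player I's best replies: c1→A; c2→A; c3→C.
Player II's best replies: A→c2; B→c3; C→c2; D→c1.
The unique mutual best reply is (A, c2), giving (19, 20).
Player II earns 20 sequentially versus 20 at the Nash outcome: unchanged.

unchanged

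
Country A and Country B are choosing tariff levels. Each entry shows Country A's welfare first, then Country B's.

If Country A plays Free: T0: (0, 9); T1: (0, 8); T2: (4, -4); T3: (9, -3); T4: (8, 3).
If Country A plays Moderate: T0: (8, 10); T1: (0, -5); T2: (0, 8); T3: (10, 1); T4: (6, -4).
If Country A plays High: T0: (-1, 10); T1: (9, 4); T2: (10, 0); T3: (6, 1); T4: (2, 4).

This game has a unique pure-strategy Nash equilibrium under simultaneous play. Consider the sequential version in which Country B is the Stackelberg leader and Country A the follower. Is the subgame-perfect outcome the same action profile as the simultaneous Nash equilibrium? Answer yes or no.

yes

Backward induction with Country B moving first.
- T0: Country A compares 0, 8, -1 and picks Moderate; Country B would get 10.
- T1: Country A compares 0, 0, 9 and picks High; Country B would get 4.
- T2: Country A compares 4, 0, 10 and picks High; Country B would get 0.
- T3: Country A compares 9, 10, 6 and picks Moderate; Country B would get 1.
- T4: Country A compares 8, 6, 2 and picks Free; Country B would get 3.
Maximizing over 10, 4, 0, 1, 3, Country B chooses T0. Subgame-perfect outcome: (Moderate, T0) with payoffs (8, 10).
For the simultaneous game, intersect best replies.
Country A's best replies: T0→Moderate; T1→High; T2→High; T3→Moderate; T4→Free.
Country B's best replies: Free→T0; Moderate→T0; High→T0.
The unique mutual best reply is (Moderate, T0), giving (8, 10).
Sequential outcome (Moderate, T0) coincides with the Nash profile (Moderate, T0).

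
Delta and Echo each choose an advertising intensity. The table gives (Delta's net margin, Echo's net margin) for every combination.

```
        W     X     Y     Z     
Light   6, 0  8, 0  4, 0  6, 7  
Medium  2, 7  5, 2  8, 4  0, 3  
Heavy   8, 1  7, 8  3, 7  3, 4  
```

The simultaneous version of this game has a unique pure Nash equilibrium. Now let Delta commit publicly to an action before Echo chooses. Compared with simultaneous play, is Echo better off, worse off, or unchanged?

better off

Backward induction with Delta moving first.
- Light: BR = Z, leader payoff 6.
- Medium: BR = W, leader payoff 2.
- Heavy: BR = X, leader payoff 7.
Maximizing over 6, 2, 7, Delta chooses Heavy. Subgame-perfect outcome: (Heavy, X) with payoffs (7, 8).
Under simultaneous play:
Delta's best replies: W→Heavy; X→Light; Y→Medium; Z→Light.
Echo's best replies: Light→Z; Medium→W; Heavy→X.
The unique mutual best reply is (Light, Z), giving (6, 7).
Echo earns 8 sequentially versus 7 at the Nash outcome: better off.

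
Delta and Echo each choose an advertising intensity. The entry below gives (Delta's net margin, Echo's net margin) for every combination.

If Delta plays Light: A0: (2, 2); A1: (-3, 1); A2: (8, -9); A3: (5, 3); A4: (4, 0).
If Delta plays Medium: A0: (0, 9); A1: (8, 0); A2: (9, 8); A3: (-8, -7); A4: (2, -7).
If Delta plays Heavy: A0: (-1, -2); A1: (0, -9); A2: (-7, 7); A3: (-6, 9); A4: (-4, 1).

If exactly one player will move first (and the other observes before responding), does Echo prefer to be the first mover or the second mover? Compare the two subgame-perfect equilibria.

If Delta leads: Echo's best replies are Light→A3, Medium→A0, Heavy→A3; Delta's induced payoffs 5, 0, -6; outcome (Light, A3), payoffs (5, 3).
If Echo leads: Delta's best replies are A0→Light, A1→Medium, A2→Medium, A3→Light, A4→Light; Echo's induced payoffs 2, 0, 8, 3, 0; outcome (Medium, A2), payoffs (9, 8).
Echo gets 8 moving first and 3 moving second, so Echo prefers to move first.

first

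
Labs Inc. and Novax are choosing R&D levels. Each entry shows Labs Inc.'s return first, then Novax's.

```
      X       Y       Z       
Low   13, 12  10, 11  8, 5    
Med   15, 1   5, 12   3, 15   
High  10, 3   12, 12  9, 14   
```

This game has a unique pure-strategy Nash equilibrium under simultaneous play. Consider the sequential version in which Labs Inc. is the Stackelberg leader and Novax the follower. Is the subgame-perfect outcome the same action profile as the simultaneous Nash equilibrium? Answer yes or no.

no

Solve by backward induction (Labs Inc. leads).
- Low → Novax plays X (best of 12, 11, 5); Labs Inc. gets 13.
- Med → Novax plays Z (best of 1, 12, 15); Labs Inc. gets 3.
- High → Novax plays Z (best of 3, 12, 14); Labs Inc. gets 9.
Among 13, 3, 9, the best is 13 at Low. Subgame-perfect outcome: (Low, X) with payoffs (13, 12).
Under simultaneous play:
Labs Inc.'s best replies: X→Med; Y→High; Z→High.
Novax's best replies: Low→X; Med→Z; High→Z.
Only (High, Z) has each player best-responding; Nash payoffs (9, 14).
Sequential outcome (Low, X) differs from the Nash profile (High, Z).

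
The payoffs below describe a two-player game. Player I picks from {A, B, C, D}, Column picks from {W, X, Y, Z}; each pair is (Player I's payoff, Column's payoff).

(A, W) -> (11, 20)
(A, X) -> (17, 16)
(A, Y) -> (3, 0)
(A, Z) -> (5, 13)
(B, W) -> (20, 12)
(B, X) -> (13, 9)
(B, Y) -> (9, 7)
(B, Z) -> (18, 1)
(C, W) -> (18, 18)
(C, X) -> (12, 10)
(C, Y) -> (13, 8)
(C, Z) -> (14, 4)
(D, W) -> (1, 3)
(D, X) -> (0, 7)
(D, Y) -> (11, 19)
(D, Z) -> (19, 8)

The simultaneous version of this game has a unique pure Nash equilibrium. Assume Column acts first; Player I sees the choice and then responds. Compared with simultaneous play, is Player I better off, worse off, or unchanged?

Solve by backward induction (Column leads).
- W: BR = B, leader payoff 12.
- X: BR = A, leader payoff 16.
- Y: BR = C, leader payoff 8.
- Z: BR = D, leader payoff 8.
Maximizing over 12, 16, 8, 8, Column chooses X. Subgame-perfect outcome: (A, X) with payoffs (17, 16).
Under simultaneous play:
Player I's best replies: W→B; X→A; Y→C; Z→D.
Column's best replies: A→W; B→W; C→W; D→Y.
Only (B, W) has each player best-responding; Nash payoffs (20, 12).
Player I earns 17 sequentially versus 20 at the Nash outcome: worse off.

worse off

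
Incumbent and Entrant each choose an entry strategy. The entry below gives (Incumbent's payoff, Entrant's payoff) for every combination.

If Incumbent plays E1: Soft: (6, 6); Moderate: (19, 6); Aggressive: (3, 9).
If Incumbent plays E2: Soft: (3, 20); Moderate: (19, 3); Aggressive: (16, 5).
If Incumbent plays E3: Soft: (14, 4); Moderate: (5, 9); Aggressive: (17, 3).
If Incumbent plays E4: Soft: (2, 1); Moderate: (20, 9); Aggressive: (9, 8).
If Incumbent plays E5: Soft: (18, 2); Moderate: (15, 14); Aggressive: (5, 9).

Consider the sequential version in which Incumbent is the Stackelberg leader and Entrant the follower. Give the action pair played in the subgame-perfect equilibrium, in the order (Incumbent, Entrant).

(E4, Moderate)

Solve by backward induction (Incumbent leads).
- E1 → Entrant plays Aggressive (best of 6, 6, 9); Incumbent gets 3.
- E2 → Entrant plays Soft (best of 20, 3, 5); Incumbent gets 3.
- E3 → Entrant plays Moderate (best of 4, 9, 3); Incumbent gets 5.
- E4 → Entrant plays Moderate (best of 1, 9, 8); Incumbent gets 20.
- E5 → Entrant plays Moderate (best of 2, 14, 9); Incumbent gets 15.
Maximizing over 3, 3, 5, 20, 15, Incumbent chooses E4. Subgame-perfect outcome: (E4, Moderate) with payoffs (20, 9).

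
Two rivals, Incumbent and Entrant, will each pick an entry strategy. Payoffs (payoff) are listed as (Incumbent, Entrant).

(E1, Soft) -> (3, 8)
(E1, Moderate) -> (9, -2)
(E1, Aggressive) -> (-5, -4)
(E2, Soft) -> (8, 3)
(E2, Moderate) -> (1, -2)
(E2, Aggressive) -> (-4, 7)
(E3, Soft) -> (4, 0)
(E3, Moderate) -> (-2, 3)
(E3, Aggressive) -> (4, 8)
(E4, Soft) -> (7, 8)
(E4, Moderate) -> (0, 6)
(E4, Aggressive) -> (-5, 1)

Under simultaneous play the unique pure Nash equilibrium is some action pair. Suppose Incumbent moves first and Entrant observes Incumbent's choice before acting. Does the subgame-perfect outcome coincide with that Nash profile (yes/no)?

Solve by backward induction (Incumbent leads).
- E1: Entrant compares 8, -2, -4 and picks Soft; Incumbent would get 3.
- E2: Entrant compares 3, -2, 7 and picks Aggressive; Incumbent would get -4.
- E3: Entrant compares 0, 3, 8 and picks Aggressive; Incumbent would get 4.
- E4: Entrant compares 8, 6, 1 and picks Soft; Incumbent would get 7.
Among 3, -4, 4, 7, the best is 7 at E4. Subgame-perfect outcome: (E4, Soft) with payoffs (7, 8).
Under simultaneous play:
Incumbent's best replies: Soft→E2; Moderate→E1; Aggressive→E3.
Entrant's best replies: E1→Soft; E2→Aggressive; E3→Aggressive; E4→Soft.
Only (E3, Aggressive) has each player best-responding; Nash payoffs (4, 8).
Sequential outcome (E4, Soft) differs from the Nash profile (E3, Aggressive).

no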